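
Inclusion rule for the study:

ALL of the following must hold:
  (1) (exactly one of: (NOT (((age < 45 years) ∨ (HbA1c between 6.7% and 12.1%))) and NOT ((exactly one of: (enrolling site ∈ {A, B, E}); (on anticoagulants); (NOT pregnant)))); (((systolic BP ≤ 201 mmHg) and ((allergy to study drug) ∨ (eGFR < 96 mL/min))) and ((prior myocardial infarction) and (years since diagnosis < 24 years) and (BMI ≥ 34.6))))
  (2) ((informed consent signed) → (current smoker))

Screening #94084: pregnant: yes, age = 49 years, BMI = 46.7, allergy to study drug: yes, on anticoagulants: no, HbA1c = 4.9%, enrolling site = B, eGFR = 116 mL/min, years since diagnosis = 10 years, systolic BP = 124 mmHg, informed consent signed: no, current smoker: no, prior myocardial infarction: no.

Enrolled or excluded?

Atomic conditions:
  age < 45 years: 49 < 45 is false
  HbA1c between 6.7% and 12.1%: 4.9 in [6.7, 12.1] is false
  enrolling site ∈ {A, B, E}: B is in the set → true
  on anticoagulants: no → false
  NOT pregnant: yes → false
  systolic BP ≤ 201 mmHg: 124 ≤ 201 is true
  allergy to study drug: yes → true
  eGFR < 96 mL/min: 116 < 96 is false
  prior myocardial infarction: no → false
  years since diagnosis < 24 years: 10 < 24 is true
  BMI ≥ 34.6: 46.7 ≥ 34.6 is true
  informed consent signed: no → false
  current smoker: no → false
Combine:
[1.1.1.1] false OR false = false
[1.1.1] NOT false = true
[1.1.2.1] exactly-one(true, false, false) = true
[1.1.2] NOT true = false
[1.1] true AND false = false
[1.2.1.2] true OR false = true
[1.2.1] true AND true = true
[1.2.2] false AND true AND true = false
[1.2] true AND false = false
[1] exactly-one(false, false) = false
[2] false → false (antecedent false ⇒ implication holds) = true
[root] false AND true = false
Overall: false → excluded

Excluded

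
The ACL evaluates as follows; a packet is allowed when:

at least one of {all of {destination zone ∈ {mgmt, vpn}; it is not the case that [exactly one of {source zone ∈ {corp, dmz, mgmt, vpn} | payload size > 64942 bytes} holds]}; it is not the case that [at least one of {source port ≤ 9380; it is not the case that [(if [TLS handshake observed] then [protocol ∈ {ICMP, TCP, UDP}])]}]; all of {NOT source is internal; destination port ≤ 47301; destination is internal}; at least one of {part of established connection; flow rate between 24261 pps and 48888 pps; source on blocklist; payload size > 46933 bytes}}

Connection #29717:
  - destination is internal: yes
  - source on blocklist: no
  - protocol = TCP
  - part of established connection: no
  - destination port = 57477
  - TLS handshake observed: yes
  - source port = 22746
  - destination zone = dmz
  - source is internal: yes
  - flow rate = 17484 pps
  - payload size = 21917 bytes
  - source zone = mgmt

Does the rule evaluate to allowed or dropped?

Atomic conditions:
  destination zone ∈ {mgmt, vpn}: dmz is not in the set → false
  source zone ∈ {corp, dmz, mgmt, vpn}: mgmt is in the set → true
  payload size > 64942 bytes: 21917 > 64942 is false
  source port ≤ 9380: 22746 ≤ 9380 is false
  TLS handshake observed: yes → true
  protocol ∈ {ICMP, TCP, UDP}: TCP is in the set → true
  NOT source is internal: yes → false
  destination port ≤ 47301: 57477 ≤ 47301 is false
  destination is internal: yes → true
  part of established connection: no → false
  flow rate between 24261 pps and 48888 pps: 17484 in [24261, 48888] is false
  source on blocklist: no → false
  payload size > 46933 bytes: 21917 > 46933 is false
Combine:
[1.2.1] exactly-one(true, false) = true
[1.2] NOT true = false
[1] false AND false = false
[2.1.2.1] true → true = true
[2.1.2] NOT true = false
[2.1] false OR false = false
[2] NOT false = true
[3] false AND false AND true = false
[4] false OR false OR false OR false = false
[root] false OR true OR false OR false = true
Overall: true → allowed

Allowed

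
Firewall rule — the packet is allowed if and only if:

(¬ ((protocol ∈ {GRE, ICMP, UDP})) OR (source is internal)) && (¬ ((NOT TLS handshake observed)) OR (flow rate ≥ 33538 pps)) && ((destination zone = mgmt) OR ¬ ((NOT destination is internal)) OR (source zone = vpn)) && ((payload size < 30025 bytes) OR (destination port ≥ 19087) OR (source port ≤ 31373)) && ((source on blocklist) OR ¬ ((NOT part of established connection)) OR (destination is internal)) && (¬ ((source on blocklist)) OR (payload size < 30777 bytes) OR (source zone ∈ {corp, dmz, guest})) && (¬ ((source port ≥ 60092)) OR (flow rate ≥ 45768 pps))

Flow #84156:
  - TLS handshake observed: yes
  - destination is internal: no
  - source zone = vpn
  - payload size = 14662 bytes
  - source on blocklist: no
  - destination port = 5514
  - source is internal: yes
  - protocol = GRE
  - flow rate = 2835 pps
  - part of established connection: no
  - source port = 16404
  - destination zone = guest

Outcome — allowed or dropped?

Atomic conditions:
  protocol ∈ {GRE, ICMP, UDP}: GRE is in the set → true
  source is internal: yes → true
  NOT TLS handshake observed: yes → false
  flow rate ≥ 33538 pps: 2835 ≥ 33538 is false
  destination zone = mgmt: guest == mgmt is false
  NOT destination is internal: no → true
  source zone = vpn: vpn == vpn is true
  payload size < 30025 bytes: 14662 < 30025 is true
  destination port ≥ 19087: 5514 ≥ 19087 is false
  source port ≤ 31373: 16404 ≤ 31373 is true
  source on blocklist: no → false
  NOT part of established connection: no → true
  destination is internal: no → false
  payload size < 30777 bytes: 14662 < 30777 is true
  source zone ∈ {corp, dmz, guest}: vpn is not in the set → false
  source port ≥ 60092: 16404 ≥ 60092 is false
  flow rate ≥ 45768 pps: 2835 ≥ 45768 is false
Combine:
[1.1] NOT true = false
[1] false OR true = true
[2.1] NOT false = true
[2] true OR false = true
[3.2] NOT true = false
[3] false OR false OR true = true
[4] true OR false OR true = true
[5.2] NOT true = false
[5] false OR false OR false = false
[6.1] NOT false = true
[6] true OR true OR false = true
[7.1] NOT false = true
[7] true OR false = true
[root] true AND true AND true AND true AND false AND true AND true = false
Overall: false → dropped

Dropped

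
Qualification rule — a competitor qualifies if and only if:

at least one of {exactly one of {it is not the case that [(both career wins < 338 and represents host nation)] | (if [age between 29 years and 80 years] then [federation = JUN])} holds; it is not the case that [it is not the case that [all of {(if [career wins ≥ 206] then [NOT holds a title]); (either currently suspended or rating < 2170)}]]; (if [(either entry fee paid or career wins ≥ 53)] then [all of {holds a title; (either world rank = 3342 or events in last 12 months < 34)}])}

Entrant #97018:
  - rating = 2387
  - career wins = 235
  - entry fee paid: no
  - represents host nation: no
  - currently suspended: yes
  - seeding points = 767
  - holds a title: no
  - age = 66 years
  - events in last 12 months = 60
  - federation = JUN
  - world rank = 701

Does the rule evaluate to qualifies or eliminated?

Qualifies

Atomic conditions:
  career wins < 338: 235 < 338 is true
  represents host nation: no → false
  age between 29 years and 80 years: 66 in [29, 80] is true
  federation = JUN: JUN == JUN is true
  career wins ≥ 206: 235 ≥ 206 is true
  NOT holds a title: no → true
  currently suspended: yes → true
  rating < 2170: 2387 < 2170 is false
  entry fee paid: no → false
  career wins ≥ 53: 235 ≥ 53 is true
  holds a title: no → false
  world rank = 3342: 701 == 3342 is false
  events in last 12 months < 34: 60 < 34 is false
Combine:
[1.1.1] true AND false = false
[1.1] NOT false = true
[1.2] true → true = true
[1] exactly-one(true, true) = false
[2.1.1.1] true → true = true
[2.1.1.2] true OR false = true
[2.1.1] true AND true = true
[2.1] NOT true = false
[2] NOT false = true
[3.1] false OR true = true
[3.2.2] false OR false = false
[3.2] false AND false = false
[3] true → false = false
[root] false OR true OR false = true
Overall: true → qualifies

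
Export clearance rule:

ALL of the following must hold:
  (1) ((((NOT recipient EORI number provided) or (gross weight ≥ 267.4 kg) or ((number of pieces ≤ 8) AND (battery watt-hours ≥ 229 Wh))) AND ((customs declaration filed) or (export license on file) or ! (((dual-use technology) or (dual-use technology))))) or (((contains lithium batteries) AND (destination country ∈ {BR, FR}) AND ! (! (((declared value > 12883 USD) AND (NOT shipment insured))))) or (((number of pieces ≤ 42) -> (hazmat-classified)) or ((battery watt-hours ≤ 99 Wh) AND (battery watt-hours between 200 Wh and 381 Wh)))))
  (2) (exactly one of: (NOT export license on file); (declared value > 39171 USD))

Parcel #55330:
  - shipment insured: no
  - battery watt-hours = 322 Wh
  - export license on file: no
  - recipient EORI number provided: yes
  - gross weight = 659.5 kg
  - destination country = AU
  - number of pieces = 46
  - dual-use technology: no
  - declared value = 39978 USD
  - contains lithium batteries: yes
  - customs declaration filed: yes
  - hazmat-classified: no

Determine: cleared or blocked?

Atomic conditions:
  NOT recipient EORI number provided: yes → false
  gross weight ≥ 267.4 kg: 659.5 ≥ 267.4 is true
  number of pieces ≤ 8: 46 ≤ 8 is false
  battery watt-hours ≥ 229 Wh: 322 ≥ 229 is true
  customs declaration filed: yes → true
  export license on file: no → false
  dual-use technology: no → false
  contains lithium batteries: yes → true
  destination country ∈ {BR, FR}: AU is not in the set → false
  declared value > 12883 USD: 39978 > 12883 is true
  NOT shipment insured: no → true
  number of pieces ≤ 42: 46 ≤ 42 is false
  hazmat-classified: no → false
  battery watt-hours ≤ 99 Wh: 322 ≤ 99 is false
  battery watt-hours between 200 Wh and 381 Wh: 322 in [200, 381] is true
  NOT export license on file: no → true
  declared value > 39171 USD: 39978 > 39171 is true
Combine:
[1.1.1.3] false AND true = false
[1.1.1] false OR true OR false = true
[1.1.2.3.1] false OR false = false
[1.1.2.3] NOT false = true
[1.1.2] true OR false OR true = true
[1.1] true AND true = true
[1.2.1.3.1.1] true AND true = true
[1.2.1.3.1] NOT true = false
[1.2.1.3] NOT false = true
[1.2.1] true AND false AND true = false
[1.2.2.1] false → false (antecedent false ⇒ implication holds) = true
[1.2.2.2] false AND true = false
[1.2.2] true OR false = true
[1.2] false OR true = true
[1] true OR true = true
[2] exactly-one(true, true) = false
[root] true AND false = false
Overall: false → blocked

Blocked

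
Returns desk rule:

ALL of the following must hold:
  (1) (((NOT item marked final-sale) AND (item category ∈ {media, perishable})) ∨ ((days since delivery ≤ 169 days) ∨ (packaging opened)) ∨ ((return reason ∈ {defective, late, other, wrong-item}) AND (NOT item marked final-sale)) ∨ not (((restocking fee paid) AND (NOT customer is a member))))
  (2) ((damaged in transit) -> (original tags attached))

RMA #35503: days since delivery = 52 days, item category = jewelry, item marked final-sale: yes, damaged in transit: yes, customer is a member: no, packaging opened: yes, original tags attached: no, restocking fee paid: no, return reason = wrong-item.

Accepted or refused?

Atomic conditions:
  NOT item marked final-sale: yes → false
  item category ∈ {media, perishable}: jewelry is not in the set → false
  days since delivery ≤ 169 days: 52 ≤ 169 is true
  packaging opened: yes → true
  return reason ∈ {defective, late, other, wrong-item}: wrong-item is in the set → true
  restocking fee paid: no → false
  NOT customer is a member: no → true
  damaged in transit: yes → true
  original tags attached: no → false
Combine:
[1.1] false AND false = false
[1.2] true OR true = true
[1.3] true AND false = false
[1.4.1] false AND true = false
[1.4] NOT false = true
[1] false OR true OR false OR true = true
[2] true → false = false
[root] true AND false = false
Overall: false → refused

Refused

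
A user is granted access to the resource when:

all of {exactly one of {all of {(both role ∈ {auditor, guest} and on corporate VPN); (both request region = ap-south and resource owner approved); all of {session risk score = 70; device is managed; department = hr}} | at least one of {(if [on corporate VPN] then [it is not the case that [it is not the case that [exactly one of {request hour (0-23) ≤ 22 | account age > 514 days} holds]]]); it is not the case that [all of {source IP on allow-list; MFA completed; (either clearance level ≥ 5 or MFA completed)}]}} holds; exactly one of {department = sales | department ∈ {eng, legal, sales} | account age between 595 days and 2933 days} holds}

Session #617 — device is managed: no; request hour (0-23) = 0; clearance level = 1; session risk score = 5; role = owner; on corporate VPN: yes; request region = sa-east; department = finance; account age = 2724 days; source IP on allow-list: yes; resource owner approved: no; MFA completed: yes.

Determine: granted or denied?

Atomic conditions:
  role ∈ {auditor, guest}: owner is not in the set → false
  on corporate VPN: yes → true
  request region = ap-south: sa-east == ap-south is false
  resource owner approved: no → false
  session risk score = 70: 5 == 70 is false
  device is managed: no → false
  department = hr: finance == hr is false
  request hour (0-23) ≤ 22: 0 ≤ 22 is true
  account age > 514 days: 2724 > 514 is true
  source IP on allow-list: yes → true
  MFA completed: yes → true
  clearance level ≥ 5: 1 ≥ 5 is false
  department = sales: finance == sales is false
  department ∈ {eng, legal, sales}: finance is not in the set → false
  account age between 595 days and 2933 days: 2724 in [595, 2933] is true
Combine:
[1.1.1] false AND true = false
[1.1.2] false AND false = false
[1.1.3] false AND false AND false = false
[1.1] false AND false AND false = false
[1.2.1.2.1.1] exactly-one(true, true) = false
[1.2.1.2.1] NOT false = true
[1.2.1.2] NOT true = false
[1.2.1] true → false = false
[1.2.2.1.3] false OR true = true
[1.2.2.1] true AND true AND true = true
[1.2.2] NOT true = false
[1.2] false OR false = false
[1] exactly-one(false, false) = false
[2] exactly-one(false, false, true) = true
[root] false AND true = false
Overall: false → denied

Denied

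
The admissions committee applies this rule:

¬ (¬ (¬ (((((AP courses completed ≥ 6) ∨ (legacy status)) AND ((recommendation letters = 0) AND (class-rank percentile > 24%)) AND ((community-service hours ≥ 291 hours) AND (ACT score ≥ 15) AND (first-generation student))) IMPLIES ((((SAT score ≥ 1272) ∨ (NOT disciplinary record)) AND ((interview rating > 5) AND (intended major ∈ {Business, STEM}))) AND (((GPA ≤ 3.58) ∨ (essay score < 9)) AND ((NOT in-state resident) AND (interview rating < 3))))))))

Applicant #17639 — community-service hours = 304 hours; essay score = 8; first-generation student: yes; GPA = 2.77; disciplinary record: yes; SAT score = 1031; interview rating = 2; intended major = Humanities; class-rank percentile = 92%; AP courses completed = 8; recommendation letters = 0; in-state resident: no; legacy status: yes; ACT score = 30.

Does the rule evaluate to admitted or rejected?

Atomic conditions:
  AP courses completed ≥ 6: 8 ≥ 6 is true
  legacy status: yes → true
  recommendation letters = 0: 0 == 0 is true
  class-rank percentile > 24%: 92 > 24 is true
  community-service hours ≥ 291 hours: 304 ≥ 291 is true
  ACT score ≥ 15: 30 ≥ 15 is true
  first-generation student: yes → true
  SAT score ≥ 1272: 1031 ≥ 1272 is false
  NOT disciplinary record: yes → false
  interview rating > 5: 2 > 5 is false
  intended major ∈ {Business, STEM}: Humanities is not in the set → false
  GPA ≤ 3.58: 2.77 ≤ 3.58 is true
  essay score < 9: 8 < 9 is true
  NOT in-state resident: no → true
  interview rating < 3: 2 < 3 is true
Combine:
[1.1.1.1.1] true OR true = true
[1.1.1.1.2] true AND true = true
[1.1.1.1.3] true AND true AND true = true
[1.1.1.1] true AND true AND true = true
[1.1.1.2.1.1] false OR false = false
[1.1.1.2.1.2] false AND false = false
[1.1.1.2.1] false AND false = false
[1.1.1.2.2.1] true OR true = true
[1.1.1.2.2.2] true AND true = true
[1.1.1.2.2] true AND true = true
[1.1.1.2] false AND true = false
[1.1.1] true → false = false
[1.1] NOT false = true
[1] NOT true = false
[root] NOT false = true
Overall: true → admitted

Admitted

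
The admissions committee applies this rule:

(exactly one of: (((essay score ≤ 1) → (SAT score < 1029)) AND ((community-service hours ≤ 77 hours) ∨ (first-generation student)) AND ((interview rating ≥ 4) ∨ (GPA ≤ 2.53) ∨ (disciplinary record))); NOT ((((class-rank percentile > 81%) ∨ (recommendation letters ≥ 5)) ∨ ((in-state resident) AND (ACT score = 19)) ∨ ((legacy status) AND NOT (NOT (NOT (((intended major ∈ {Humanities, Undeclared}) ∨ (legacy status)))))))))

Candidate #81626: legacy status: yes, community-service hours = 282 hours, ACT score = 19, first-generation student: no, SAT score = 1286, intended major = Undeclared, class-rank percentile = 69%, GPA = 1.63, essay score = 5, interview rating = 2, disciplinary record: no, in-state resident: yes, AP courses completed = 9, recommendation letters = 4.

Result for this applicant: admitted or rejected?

Rejected

Atomic conditions:
  essay score ≤ 1: 5 ≤ 1 is false
  SAT score < 1029: 1286 < 1029 is false
  community-service hours ≤ 77 hours: 282 ≤ 77 is false
  first-generation student: no → false
  interview rating ≥ 4: 2 ≥ 4 is false
  GPA ≤ 2.53: 1.63 ≤ 2.53 is true
  disciplinary record: no → false
  class-rank percentile > 81%: 69 > 81 is false
  recommendation letters ≥ 5: 4 ≥ 5 is false
  in-state resident: yes → true
  ACT score = 19: 19 == 19 is true
  legacy status: yes → true
  intended major ∈ {Humanities, Undeclared}: Undeclared is in the set → true
Combine:
[1.1] false → false (antecedent false ⇒ implication holds) = true
[1.2] false OR false = false
[1.3] false OR true OR false = true
[1] true AND false AND true = false
[2.1.1] false OR false = false
[2.1.2] true AND true = true
[2.1.3.2.1.1.1] true OR true = true
[2.1.3.2.1.1] NOT true = false
[2.1.3.2.1] NOT false = true
[2.1.3.2] NOT true = false
[2.1.3] true AND false = false
[2.1] false OR true OR false = true
[2] NOT true = false
[root] exactly-one(false, false) = false
Overall: false → rejected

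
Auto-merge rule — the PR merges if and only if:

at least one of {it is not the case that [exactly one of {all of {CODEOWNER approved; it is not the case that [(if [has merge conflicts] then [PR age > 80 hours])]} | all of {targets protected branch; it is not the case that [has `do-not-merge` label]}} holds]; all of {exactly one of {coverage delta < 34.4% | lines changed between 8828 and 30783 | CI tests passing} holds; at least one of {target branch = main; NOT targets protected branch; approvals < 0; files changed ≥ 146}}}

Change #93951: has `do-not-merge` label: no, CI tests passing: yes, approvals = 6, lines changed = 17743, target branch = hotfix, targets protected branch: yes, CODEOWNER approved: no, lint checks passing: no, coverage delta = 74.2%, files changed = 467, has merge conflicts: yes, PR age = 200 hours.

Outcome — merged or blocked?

Atomic conditions:
  CODEOWNER approved: no → false
  has merge conflicts: yes → true
  PR age > 80 hours: 200 > 80 is true
  targets protected branch: yes → true
  has `do-not-merge` label: no → false
  coverage delta < 34.4%: 74.2 < 34.4 is false
  lines changed between 8828 and 30783: 17743 in [8828, 30783] is true
  CI tests passing: yes → true
  target branch = main: hotfix == main is false
  NOT targets protected branch: yes → false
  approvals < 0: 6 < 0 is false
  files changed ≥ 146: 467 ≥ 146 is true
Combine:
[1.1.1.2.1] true → true = true
[1.1.1.2] NOT true = false
[1.1.1] false AND false = false
[1.1.2.2] NOT false = true
[1.1.2] true AND true = true
[1.1] exactly-one(false, true) = true
[1] NOT true = false
[2.1] exactly-one(false, true, true) = false
[2.2] false OR false OR false OR true = true
[2] false AND true = false
[root] false OR false = false
Overall: false → blocked

Blocked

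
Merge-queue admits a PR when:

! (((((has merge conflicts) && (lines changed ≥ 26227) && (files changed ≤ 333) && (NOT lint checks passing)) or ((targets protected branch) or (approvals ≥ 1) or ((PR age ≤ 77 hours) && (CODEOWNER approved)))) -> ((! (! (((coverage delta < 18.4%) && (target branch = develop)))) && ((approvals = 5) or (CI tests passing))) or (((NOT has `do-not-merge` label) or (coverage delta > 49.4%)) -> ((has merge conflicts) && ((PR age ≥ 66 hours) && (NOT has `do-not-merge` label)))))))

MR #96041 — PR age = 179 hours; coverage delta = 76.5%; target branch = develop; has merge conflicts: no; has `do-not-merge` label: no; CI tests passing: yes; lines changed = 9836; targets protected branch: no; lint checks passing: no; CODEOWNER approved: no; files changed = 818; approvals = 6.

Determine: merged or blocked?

Atomic conditions:
  has merge conflicts: no → false
  lines changed ≥ 26227: 9836 ≥ 26227 is false
  files changed ≤ 333: 818 ≤ 333 is false
  NOT lint checks passing: no → true
  targets protected branch: no → false
  approvals ≥ 1: 6 ≥ 1 is true
  PR age ≤ 77 hours: 179 ≤ 77 is false
  CODEOWNER approved: no → false
  coverage delta < 18.4%: 76.5 < 18.4 is false
  target branch = develop: develop == develop is true
  approvals = 5: 6 == 5 is false
  CI tests passing: yes → true
  NOT has `do-not-merge` label: no → true
  coverage delta > 49.4%: 76.5 > 49.4 is true
  PR age ≥ 66 hours: 179 ≥ 66 is true
Combine:
[1.1.1] false AND false AND false AND true = false
[1.1.2.3] false AND false = false
[1.1.2] false OR true OR false = true
[1.1] false OR true = true
[1.2.1.1.1.1] false AND true = false
[1.2.1.1.1] NOT false = true
[1.2.1.1] NOT true = false
[1.2.1.2] false OR true = true
[1.2.1] false AND true = false
[1.2.2.1] true OR true = true
[1.2.2.2.2] true AND true = true
[1.2.2.2] false AND true = false
[1.2.2] true → false = false
[1.2] false OR false = false
[1] true → false = false
[root] NOT false = true
Overall: true → merged

Merged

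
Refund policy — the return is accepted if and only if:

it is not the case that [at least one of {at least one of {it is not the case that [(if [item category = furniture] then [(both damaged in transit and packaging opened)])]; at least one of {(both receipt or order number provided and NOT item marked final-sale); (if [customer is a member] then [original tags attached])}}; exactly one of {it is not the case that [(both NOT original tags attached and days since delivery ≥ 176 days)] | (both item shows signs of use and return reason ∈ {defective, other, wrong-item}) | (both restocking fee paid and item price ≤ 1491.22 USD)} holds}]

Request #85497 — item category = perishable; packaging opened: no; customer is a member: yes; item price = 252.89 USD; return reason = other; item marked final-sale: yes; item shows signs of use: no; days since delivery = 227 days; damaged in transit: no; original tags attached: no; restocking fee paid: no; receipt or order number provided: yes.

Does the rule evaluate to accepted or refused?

Atomic conditions:
  item category = furniture: perishable == furniture is false
  damaged in transit: no → false
  packaging opened: no → false
  receipt or order number provided: yes → true
  NOT item marked final-sale: yes → false
  customer is a member: yes → true
  original tags attached: no → false
  NOT original tags attached: no → true
  days since delivery ≥ 176 days: 227 ≥ 176 is true
  item shows signs of use: no → false
  return reason ∈ {defective, other, wrong-item}: other is in the set → true
  restocking fee paid: no → false
  item price ≤ 1491.22 USD: 252.89 ≤ 1491.22 is true
Combine:
[1.1.1.1.2] false AND false = false
[1.1.1.1] false → false (antecedent false ⇒ implication holds) = true
[1.1.1] NOT true = false
[1.1.2.1] true AND false = false
[1.1.2.2] true → false = false
[1.1.2] false OR false = false
[1.1] false OR false = false
[1.2.1.1] true AND true = true
[1.2.1] NOT true = false
[1.2.2] false AND true = false
[1.2.3] false AND true = false
[1.2] exactly-one(false, false, false) = false
[1] false OR false = false
[root] NOT false = true
Overall: true → accepted

Accepted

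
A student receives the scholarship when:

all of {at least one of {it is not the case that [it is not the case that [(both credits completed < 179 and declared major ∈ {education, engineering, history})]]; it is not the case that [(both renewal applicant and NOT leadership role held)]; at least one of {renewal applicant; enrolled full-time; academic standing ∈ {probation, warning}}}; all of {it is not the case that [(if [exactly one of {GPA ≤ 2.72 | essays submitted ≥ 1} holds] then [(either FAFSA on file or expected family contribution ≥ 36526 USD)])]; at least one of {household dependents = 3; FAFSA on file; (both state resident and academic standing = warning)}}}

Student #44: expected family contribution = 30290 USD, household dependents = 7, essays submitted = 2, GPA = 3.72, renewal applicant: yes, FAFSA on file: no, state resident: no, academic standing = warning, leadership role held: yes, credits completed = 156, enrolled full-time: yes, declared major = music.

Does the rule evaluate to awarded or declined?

Atomic conditions:
  credits completed < 179: 156 < 179 is true
  declared major ∈ {education, engineering, history}: music is not in the set → false
  renewal applicant: yes → true
  NOT leadership role held: yes → false
  enrolled full-time: yes → true
  academic standing ∈ {probation, warning}: warning is in the set → true
  GPA ≤ 2.72: 3.72 ≤ 2.72 is false
  essays submitted ≥ 1: 2 ≥ 1 is true
  FAFSA on file: no → false
  expected family contribution ≥ 36526 USD: 30290 ≥ 36526 is false
  household dependents = 3: 7 == 3 is false
  state resident: no → false
  academic standing = warning: warning == warning is true
Combine:
[1.1.1.1] true AND false = false
[1.1.1] NOT false = true
[1.1] NOT true = false
[1.2.1] true AND false = false
[1.2] NOT false = true
[1.3] true OR true OR true = true
[1] false OR true OR true = true
[2.1.1.1] exactly-one(false, true) = true
[2.1.1.2] false OR false = false
[2.1.1] true → false = false
[2.1] NOT false = true
[2.2.3] false AND true = false
[2.2] false OR false OR false = false
[2] true AND false = false
[root] true AND false = false
Overall: false → declined

Declined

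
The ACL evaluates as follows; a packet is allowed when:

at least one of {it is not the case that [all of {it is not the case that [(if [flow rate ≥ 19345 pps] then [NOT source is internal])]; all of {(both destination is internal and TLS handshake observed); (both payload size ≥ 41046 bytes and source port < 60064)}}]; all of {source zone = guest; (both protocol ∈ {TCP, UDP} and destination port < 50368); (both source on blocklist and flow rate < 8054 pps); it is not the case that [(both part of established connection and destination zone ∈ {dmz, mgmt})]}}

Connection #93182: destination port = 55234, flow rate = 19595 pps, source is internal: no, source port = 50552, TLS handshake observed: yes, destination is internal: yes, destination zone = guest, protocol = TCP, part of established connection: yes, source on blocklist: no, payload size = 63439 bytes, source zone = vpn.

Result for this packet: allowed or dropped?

Atomic conditions:
  flow rate ≥ 19345 pps: 19595 ≥ 19345 is true
  NOT source is internal: no → true
  destination is internal: yes → true
  TLS handshake observed: yes → true
  payload size ≥ 41046 bytes: 63439 ≥ 41046 is true
  source port < 60064: 50552 < 60064 is true
  source zone = guest: vpn == guest is false
  protocol ∈ {TCP, UDP}: TCP is in the set → true
  destination port < 50368: 55234 < 50368 is false
  source on blocklist: no → false
  flow rate < 8054 pps: 19595 < 8054 is false
  part of established connection: yes → true
  destination zone ∈ {dmz, mgmt}: guest is not in the set → false
Combine:
[1.1.1.1] true → true = true
[1.1.1] NOT true = false
[1.1.2.1] true AND true = true
[1.1.2.2] true AND true = true
[1.1.2] true AND true = true
[1.1] false AND true = false
[1] NOT false = true
[2.2] true AND false = false
[2.3] false AND false = false
[2.4.1] true AND false = false
[2.4] NOT false = true
[2] false AND false AND false AND true = false
[root] true OR false = true
Overall: true → allowed

Allowed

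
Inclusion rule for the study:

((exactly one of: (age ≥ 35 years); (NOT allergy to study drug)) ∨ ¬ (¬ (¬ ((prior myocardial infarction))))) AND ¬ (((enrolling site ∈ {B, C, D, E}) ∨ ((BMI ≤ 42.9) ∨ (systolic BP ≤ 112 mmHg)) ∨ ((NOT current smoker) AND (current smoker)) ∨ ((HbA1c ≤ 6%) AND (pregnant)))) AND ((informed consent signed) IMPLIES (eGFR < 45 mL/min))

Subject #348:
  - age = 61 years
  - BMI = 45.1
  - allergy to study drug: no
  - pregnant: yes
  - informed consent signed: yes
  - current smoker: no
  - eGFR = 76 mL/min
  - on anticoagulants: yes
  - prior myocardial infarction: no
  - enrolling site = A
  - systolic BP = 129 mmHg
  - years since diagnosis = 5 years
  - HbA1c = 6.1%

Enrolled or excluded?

Excluded

Atomic conditions:
  age ≥ 35 years: 61 ≥ 35 is true
  NOT allergy to study drug: no → true
  prior myocardial infarction: no → false
  enrolling site ∈ {B, C, D, E}: A is not in the set → false
  BMI ≤ 42.9: 45.1 ≤ 42.9 is false
  systolic BP ≤ 112 mmHg: 129 ≤ 112 is false
  NOT current smoker: no → true
  current smoker: no → false
  HbA1c ≤ 6%: 6.1 ≤ 6 is false
  pregnant: yes → true
  informed consent signed: yes → true
  eGFR < 45 mL/min: 76 < 45 is false
Combine:
[1.1] exactly-one(true, true) = false
[1.2.1.1] NOT false = true
[1.2.1] NOT true = false
[1.2] NOT false = true
[1] false OR true = true
[2.1.2] false OR false = false
[2.1.3] true AND false = false
[2.1.4] false AND true = false
[2.1] false OR false OR false OR false = false
[2] NOT false = true
[3] true → false = false
[root] true AND true AND false = false
Overall: false → excluded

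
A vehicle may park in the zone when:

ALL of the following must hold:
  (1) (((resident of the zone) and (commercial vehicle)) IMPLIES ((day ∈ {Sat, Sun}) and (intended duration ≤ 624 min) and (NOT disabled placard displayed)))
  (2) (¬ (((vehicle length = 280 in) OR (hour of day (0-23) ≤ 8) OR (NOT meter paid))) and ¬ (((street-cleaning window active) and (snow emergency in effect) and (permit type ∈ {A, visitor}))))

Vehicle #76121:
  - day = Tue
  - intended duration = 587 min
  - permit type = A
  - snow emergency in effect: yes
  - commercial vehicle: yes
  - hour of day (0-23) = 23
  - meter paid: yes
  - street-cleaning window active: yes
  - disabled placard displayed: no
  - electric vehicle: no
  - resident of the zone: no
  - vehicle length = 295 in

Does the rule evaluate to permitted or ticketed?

Atomic conditions:
  resident of the zone: no → false
  commercial vehicle: yes → true
  day ∈ {Sat, Sun}: Tue is not in the set → false
  intended duration ≤ 624 min: 587 ≤ 624 is true
  NOT disabled placard displayed: no → true
  vehicle length = 280 in: 295 == 280 is false
  hour of day (0-23) ≤ 8: 23 ≤ 8 is false
  NOT meter paid: yes → false
  street-cleaning window active: yes → true
  snow emergency in effect: yes → true
  permit type ∈ {A, visitor}: A is in the set → true
Combine:
[1.1] false AND true = false
[1.2] false AND true AND true = false
[1] false → false (antecedent false ⇒ implication holds) = true
[2.1.1] false OR false OR false = false
[2.1] NOT false = true
[2.2.1] true AND true AND true = true
[2.2] NOT true = false
[2] true AND false = false
[root] true AND false = false
Overall: false → ticketed

Ticketed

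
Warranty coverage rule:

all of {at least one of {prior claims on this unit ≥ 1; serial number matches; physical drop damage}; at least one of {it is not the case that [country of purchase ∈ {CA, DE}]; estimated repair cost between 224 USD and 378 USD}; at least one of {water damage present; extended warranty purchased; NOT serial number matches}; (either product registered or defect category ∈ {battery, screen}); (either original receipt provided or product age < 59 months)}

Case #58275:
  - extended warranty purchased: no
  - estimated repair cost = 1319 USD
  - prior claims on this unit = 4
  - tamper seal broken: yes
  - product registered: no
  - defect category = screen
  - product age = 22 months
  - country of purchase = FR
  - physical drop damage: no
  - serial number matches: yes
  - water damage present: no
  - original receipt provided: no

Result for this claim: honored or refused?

Atomic conditions:
  prior claims on this unit ≥ 1: 4 ≥ 1 is true
  serial number matches: yes → true
  physical drop damage: no → false
  country of purchase ∈ {CA, DE}: FR is not in the set → false
  estimated repair cost between 224 USD and 378 USD: 1319 in [224, 378] is false
  water damage present: no → false
  extended warranty purchased: no → false
  NOT serial number matches: yes → false
  product registered: no → false
  defect category ∈ {battery, screen}: screen is in the set → true
  original receipt provided: no → false
  product age < 59 months: 22 < 59 is true
Combine:
[1] true OR true OR false = true
[2.1] NOT false = true
[2] true OR false = true
[3] false OR false OR false = false
[4] false OR true = true
[5] false OR true = true
[root] true AND true AND false AND true AND true = false
Overall: false → refused

Refused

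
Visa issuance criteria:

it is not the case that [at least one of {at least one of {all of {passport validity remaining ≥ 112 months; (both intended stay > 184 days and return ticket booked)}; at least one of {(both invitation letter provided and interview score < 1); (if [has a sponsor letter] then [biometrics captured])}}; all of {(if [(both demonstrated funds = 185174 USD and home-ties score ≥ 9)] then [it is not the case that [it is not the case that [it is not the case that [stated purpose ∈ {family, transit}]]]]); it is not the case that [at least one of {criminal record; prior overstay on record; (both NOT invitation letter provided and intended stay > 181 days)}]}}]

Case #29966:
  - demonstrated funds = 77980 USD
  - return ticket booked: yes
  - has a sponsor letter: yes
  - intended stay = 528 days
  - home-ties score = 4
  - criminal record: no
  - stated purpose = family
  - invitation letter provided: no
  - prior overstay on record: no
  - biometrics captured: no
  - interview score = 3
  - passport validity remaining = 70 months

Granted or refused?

Atomic conditions:
  passport validity remaining ≥ 112 months: 70 ≥ 112 is false
  intended stay > 184 days: 528 > 184 is true
  return ticket booked: yes → true
  invitation letter provided: no → false
  interview score < 1: 3 < 1 is false
  has a sponsor letter: yes → true
  biometrics captured: no → false
  demonstrated funds = 185174 USD: 77980 == 185174 is false
  home-ties score ≥ 9: 4 ≥ 9 is false
  stated purpose ∈ {family, transit}: family is in the set → true
  criminal record: no → false
  prior overstay on record: no → false
  NOT invitation letter provided: no → true
  intended stay > 181 days: 528 > 181 is true
Combine:
[1.1.1.2] true AND true = true
[1.1.1] false AND true = false
[1.1.2.1] false AND false = false
[1.1.2.2] true → false = false
[1.1.2] false OR false = false
[1.1] false OR false = false
[1.2.1.1] false AND false = false
[1.2.1.2.1.1] NOT true = false
[1.2.1.2.1] NOT false = true
[1.2.1.2] NOT true = false
[1.2.1] false → false (antecedent false ⇒ implication holds) = true
[1.2.2.1.3] true AND true = true
[1.2.2.1] false OR false OR true = true
[1.2.2] NOT true = false
[1.2] true AND false = false
[1] false OR false = false
[root] NOT false = true
Overall: true → granted

Granted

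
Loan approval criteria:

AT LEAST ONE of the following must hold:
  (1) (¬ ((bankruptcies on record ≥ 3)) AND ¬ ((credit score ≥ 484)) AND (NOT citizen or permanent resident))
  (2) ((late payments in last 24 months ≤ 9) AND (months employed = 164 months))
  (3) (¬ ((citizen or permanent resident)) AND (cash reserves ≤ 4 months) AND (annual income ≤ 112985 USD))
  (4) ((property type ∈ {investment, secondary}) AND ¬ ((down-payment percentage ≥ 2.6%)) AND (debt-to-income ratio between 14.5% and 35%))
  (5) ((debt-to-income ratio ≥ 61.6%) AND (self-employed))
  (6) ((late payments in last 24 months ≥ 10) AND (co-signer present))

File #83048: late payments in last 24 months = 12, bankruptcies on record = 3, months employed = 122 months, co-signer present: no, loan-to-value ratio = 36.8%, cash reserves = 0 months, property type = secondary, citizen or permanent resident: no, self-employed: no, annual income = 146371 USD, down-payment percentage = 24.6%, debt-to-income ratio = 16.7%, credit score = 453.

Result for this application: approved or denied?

Atomic conditions:
  bankruptcies on record ≥ 3: 3 ≥ 3 is true
  credit score ≥ 484: 453 ≥ 484 is false
  NOT citizen or permanent resident: no → true
  late payments in last 24 months ≤ 9: 12 ≤ 9 is false
  months employed = 164 months: 122 == 164 is false
  citizen or permanent resident: no → false
  cash reserves ≤ 4 months: 0 ≤ 4 is true
  annual income ≤ 112985 USD: 146371 ≤ 112985 is false
  property type ∈ {investment, secondary}: secondary is in the set → true
  down-payment percentage ≥ 2.6%: 24.6 ≥ 2.6 is true
  debt-to-income ratio between 14.5% and 35%: 16.7 in [14.5, 35] is true
  debt-to-income ratio ≥ 61.6%: 16.7 ≥ 61.6 is false
  self-employed: no → false
  late payments in last 24 months ≥ 10: 12 ≥ 10 is true
  co-signer present: no → false
Combine:
[1.1] NOT true = false
[1.2] NOT false = true
[1] false AND true AND true = false
[2] false AND false = false
[3.1] NOT false = true
[3] true AND true AND false = false
[4.2] NOT true = false
[4] true AND false AND true = false
[5] false AND false = false
[6] true AND false = false
[root] false OR false OR false OR false OR false OR false = false
Overall: false → denied

Denied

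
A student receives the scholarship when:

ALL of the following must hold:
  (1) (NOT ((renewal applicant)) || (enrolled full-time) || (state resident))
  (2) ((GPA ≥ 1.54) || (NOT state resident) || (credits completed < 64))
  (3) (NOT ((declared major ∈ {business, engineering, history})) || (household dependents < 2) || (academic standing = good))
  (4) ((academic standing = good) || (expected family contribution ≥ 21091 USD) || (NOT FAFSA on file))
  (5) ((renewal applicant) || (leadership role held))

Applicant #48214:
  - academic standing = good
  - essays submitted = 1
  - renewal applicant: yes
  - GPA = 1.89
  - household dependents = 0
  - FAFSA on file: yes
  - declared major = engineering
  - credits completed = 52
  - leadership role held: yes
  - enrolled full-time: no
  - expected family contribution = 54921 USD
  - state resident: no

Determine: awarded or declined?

Declined

Atomic conditions:
  renewal applicant: yes → true
  enrolled full-time: no → false
  state resident: no → false
  GPA ≥ 1.54: 1.89 ≥ 1.54 is true
  NOT state resident: no → true
  credits completed < 64: 52 < 64 is true
  declared major ∈ {business, engineering, history}: engineering is in the set → true
  household dependents < 2: 0 < 2 is true
  academic standing = good: good == good is true
  expected family contribution ≥ 21091 USD: 54921 ≥ 21091 is true
  NOT FAFSA on file: yes → false
  leadership role held: yes → true
Combine:
[1.1] NOT true = false
[1] false OR false OR false = false
[2] true OR true OR true = true
[3.1] NOT true = false
[3] false OR true OR true = true
[4] true OR true OR false = true
[5] true OR true = true
[root] false AND true AND true AND true AND true = false
Overall: false → declined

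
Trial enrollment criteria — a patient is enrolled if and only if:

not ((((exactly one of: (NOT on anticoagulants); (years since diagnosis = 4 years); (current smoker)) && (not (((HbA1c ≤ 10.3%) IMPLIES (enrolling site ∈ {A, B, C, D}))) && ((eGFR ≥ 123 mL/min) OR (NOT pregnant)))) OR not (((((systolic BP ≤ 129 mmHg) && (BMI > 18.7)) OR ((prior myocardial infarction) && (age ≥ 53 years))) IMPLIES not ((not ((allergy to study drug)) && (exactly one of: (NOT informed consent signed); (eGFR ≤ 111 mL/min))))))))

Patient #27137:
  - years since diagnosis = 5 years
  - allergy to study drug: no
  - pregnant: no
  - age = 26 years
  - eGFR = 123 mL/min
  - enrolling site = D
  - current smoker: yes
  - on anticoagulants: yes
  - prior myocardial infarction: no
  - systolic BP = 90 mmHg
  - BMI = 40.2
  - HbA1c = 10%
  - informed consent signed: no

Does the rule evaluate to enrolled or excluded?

Atomic conditions:
  NOT on anticoagulants: yes → false
  years since diagnosis = 4 years: 5 == 4 is false
  current smoker: yes → true
  HbA1c ≤ 10.3%: 10 ≤ 10.3 is true
  enrolling site ∈ {A, B, C, D}: D is in the set → true
  eGFR ≥ 123 mL/min: 123 ≥ 123 is true
  NOT pregnant: no → true
  systolic BP ≤ 129 mmHg: 90 ≤ 129 is true
  BMI > 18.7: 40.2 > 18.7 is true
  prior myocardial infarction: no → false
  age ≥ 53 years: 26 ≥ 53 is false
  allergy to study drug: no → false
  NOT informed consent signed: no → true
  eGFR ≤ 111 mL/min: 123 ≤ 111 is false
Combine:
[1.1.1] exactly-one(false, false, true) = true
[1.1.2.1.1] true → true = true
[1.1.2.1] NOT true = false
[1.1.2.2] true OR true = true
[1.1.2] false AND true = false
[1.1] true AND false = false
[1.2.1.1.1] true AND true = true
[1.2.1.1.2] false AND false = false
[1.2.1.1] true OR false = true
[1.2.1.2.1.1] NOT false = true
[1.2.1.2.1.2] exactly-one(true, false) = true
[1.2.1.2.1] true AND true = true
[1.2.1.2] NOT true = false
[1.2.1] true → false = false
[1.2] NOT false = true
[1] false OR true = true
[root] NOT true = false
Overall: false → excluded

Excluded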